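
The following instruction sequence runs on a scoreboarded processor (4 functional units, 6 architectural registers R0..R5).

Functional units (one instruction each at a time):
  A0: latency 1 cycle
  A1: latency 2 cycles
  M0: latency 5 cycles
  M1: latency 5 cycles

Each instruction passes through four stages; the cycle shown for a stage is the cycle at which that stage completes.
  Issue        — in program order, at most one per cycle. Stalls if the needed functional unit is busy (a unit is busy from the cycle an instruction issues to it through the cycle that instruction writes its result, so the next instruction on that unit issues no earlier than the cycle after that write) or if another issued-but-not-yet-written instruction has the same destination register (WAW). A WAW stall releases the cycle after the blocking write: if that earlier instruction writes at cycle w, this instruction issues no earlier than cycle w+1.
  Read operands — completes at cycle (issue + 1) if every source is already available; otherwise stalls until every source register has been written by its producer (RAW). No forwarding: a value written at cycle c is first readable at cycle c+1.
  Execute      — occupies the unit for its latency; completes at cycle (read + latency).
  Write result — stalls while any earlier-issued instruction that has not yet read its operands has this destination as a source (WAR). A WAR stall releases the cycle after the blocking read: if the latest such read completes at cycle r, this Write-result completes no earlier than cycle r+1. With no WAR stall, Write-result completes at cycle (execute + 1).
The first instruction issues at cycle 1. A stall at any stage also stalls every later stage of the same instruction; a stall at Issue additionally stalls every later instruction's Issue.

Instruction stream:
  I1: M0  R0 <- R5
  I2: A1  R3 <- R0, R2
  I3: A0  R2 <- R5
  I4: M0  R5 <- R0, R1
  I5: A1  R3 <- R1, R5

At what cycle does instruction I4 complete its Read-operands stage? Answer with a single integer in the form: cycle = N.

  I1 | 1 | 2 | 7 | 8
  I2 | 2 | 9 | 11 | 12   RAW R0: wait I1 write@8
  I3 | 3 | 4 | 5 | 10   WAR R2: wait I2 read@9
  I4 | 9 | 10 | 15 | 16   struct: M0 busy until I1 writes@8
  I5 | 13 | 17 | 19 | 20   struct: A1 busy until I2 writes@12 · RAW R5: wait I4 write@16

cycle = 10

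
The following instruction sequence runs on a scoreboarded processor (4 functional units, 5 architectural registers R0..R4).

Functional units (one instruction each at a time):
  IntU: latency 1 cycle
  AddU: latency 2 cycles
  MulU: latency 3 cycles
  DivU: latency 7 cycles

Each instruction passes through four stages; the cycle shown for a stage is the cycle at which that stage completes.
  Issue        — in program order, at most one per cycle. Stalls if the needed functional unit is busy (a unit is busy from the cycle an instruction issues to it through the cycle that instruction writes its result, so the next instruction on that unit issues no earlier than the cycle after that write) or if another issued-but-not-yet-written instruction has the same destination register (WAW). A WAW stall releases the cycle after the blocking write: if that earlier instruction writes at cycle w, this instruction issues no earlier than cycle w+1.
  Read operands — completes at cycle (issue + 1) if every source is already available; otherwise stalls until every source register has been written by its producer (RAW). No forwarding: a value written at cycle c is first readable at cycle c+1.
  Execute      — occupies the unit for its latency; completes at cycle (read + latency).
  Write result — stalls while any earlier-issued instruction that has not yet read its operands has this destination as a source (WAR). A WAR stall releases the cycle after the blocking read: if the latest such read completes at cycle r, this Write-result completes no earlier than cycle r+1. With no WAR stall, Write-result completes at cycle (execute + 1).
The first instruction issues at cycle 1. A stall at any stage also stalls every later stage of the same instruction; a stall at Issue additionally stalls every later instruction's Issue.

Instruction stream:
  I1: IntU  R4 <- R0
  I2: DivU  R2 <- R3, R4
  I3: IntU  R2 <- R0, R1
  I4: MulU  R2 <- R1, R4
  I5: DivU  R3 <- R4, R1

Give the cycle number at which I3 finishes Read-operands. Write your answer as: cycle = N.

cycle = 15

c1: I1 dispatched to IntU
c2: I1 operands ready, I2 dispatched to DivU
c3: I1 complete
c4: R4←I1
c5: I2 operands ready
c12: I2 complete
c13: R2←I2
c14: I3 dispatched to IntU
c15: I3 operands ready
c16: I3 complete
c17: R2←I3
c18: I4 dispatched to MulU
c19: I4 operands ready, I5 dispatched to DivU
c20: I5 operands ready
c22: I4 complete
c23: R2←I4
c27: I5 complete
c28: R3←I5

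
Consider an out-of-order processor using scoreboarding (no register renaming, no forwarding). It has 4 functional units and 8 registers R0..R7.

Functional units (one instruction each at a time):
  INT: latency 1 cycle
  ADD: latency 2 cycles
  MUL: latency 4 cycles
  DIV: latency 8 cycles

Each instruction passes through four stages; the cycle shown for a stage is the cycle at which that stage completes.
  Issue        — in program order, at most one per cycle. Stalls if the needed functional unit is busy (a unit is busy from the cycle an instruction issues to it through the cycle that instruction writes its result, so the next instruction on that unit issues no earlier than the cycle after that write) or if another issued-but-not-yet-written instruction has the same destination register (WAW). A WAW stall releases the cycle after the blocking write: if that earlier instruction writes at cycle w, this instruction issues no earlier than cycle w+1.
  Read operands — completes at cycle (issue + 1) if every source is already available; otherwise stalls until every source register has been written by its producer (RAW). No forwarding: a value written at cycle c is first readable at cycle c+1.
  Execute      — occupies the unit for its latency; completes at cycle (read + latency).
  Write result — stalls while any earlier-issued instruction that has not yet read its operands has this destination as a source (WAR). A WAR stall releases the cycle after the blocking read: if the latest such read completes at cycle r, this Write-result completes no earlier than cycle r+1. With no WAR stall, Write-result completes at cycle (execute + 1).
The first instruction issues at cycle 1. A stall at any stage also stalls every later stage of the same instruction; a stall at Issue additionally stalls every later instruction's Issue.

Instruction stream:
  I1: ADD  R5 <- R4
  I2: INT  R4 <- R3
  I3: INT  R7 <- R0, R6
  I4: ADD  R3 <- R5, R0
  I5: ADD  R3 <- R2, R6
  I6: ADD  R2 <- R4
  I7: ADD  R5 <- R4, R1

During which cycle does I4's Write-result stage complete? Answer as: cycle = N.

cycle = 11

c1: I1→ADD
c2: I1 RO, I2→INT
c3: I2 RO
c4: I1 EX, I2 EX
c5: I1 WR R5, I2 WR R4
c6: I3→INT
c7: I3 RO, I4→ADD
c8: I3 EX, I4 RO
c9: I3 WR R7
c10: I4 EX
c11: I4 WR R3
c12: I5→ADD
c13: I5 RO
c15: I5 EX
c16: I5 WR R3
c17: I6→ADD
c18: I6 RO
c20: I6 EX
c21: I6 WR R2
c22: I7→ADD
c23: I7 RO
c25: I7 EX
c26: I7 WR R5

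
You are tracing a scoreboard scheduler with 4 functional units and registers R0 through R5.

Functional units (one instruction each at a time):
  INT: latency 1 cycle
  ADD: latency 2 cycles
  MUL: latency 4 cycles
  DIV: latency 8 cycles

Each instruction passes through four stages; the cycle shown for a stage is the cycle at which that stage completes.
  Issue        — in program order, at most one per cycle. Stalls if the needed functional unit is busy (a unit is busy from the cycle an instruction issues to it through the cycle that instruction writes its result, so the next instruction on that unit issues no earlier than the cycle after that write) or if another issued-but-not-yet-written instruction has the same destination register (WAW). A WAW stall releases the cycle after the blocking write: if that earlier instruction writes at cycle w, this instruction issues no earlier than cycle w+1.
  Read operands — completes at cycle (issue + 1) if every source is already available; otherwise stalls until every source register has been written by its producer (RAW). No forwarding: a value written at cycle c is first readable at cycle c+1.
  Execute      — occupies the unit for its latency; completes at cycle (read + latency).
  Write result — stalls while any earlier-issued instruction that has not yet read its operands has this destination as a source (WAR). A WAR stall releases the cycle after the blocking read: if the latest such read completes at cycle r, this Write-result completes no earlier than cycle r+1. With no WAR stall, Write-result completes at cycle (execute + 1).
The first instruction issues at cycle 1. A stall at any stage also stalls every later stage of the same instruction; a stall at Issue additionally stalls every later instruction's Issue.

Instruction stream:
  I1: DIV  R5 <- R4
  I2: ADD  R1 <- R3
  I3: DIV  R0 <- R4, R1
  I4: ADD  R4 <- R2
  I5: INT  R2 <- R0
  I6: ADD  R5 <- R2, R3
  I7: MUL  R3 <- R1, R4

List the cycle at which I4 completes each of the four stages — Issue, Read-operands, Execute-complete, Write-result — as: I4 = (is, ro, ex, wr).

I4 = (13, 14, 16, 17)

I1  is:1  ro:2  ex:10  wr:11
I2  is:2  ro:3  ex:5  wr:6
I3  is:12  ro:13  ex:21  wr:22  — struct: DIV busy until I1 writes@11
I4  is:13  ro:14  ex:16  wr:17
I5  is:14  ro:23  ex:24  wr:25  — RAW R0: wait I3 write@22
I6  is:18  ro:26  ex:28  wr:29  — struct: ADD busy until I4 writes@17, RAW R2: wait I5 write@25
I7  is:19  ro:20  ex:24  wr:27  — WAR R3: wait I6 read@26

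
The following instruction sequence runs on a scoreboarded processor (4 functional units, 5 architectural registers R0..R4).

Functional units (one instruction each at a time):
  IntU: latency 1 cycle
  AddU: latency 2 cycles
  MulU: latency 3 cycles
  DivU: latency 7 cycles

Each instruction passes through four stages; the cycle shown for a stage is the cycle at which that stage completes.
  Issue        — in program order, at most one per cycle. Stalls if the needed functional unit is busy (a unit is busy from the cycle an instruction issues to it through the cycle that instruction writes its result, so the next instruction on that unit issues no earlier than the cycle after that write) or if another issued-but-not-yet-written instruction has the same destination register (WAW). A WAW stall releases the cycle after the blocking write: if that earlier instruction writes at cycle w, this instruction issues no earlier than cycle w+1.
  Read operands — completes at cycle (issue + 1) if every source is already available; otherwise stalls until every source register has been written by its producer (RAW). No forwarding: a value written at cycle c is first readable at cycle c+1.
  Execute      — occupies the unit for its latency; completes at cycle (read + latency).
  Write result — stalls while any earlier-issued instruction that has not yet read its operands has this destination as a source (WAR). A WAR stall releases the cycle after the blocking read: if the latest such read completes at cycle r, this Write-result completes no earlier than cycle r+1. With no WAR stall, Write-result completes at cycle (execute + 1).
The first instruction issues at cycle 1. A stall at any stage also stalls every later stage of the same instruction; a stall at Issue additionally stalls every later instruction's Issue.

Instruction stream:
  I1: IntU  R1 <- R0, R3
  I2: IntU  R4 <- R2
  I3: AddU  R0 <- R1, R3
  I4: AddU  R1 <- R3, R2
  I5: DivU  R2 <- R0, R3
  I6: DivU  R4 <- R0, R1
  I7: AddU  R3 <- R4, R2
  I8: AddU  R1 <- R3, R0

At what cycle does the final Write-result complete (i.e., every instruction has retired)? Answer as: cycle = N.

  I1 | 1 | 2 | 3 | 4
  I2 | 5 | 6 | 7 | 8   struct: IntU busy until I1 writes@4
  I3 | 6 | 7 | 9 | 10
  I4 | 11 | 12 | 14 | 15   struct: AddU busy until I3 writes@10
  I5 | 12 | 13 | 20 | 21
  I6 | 22 | 23 | 30 | 31   struct: DivU busy until I5 writes@21
  I7 | 23 | 32 | 34 | 35   RAW R4: wait I6 write@31
  I8 | 36 | 37 | 39 | 40   struct: AddU busy until I7 writes@35

cycle = 40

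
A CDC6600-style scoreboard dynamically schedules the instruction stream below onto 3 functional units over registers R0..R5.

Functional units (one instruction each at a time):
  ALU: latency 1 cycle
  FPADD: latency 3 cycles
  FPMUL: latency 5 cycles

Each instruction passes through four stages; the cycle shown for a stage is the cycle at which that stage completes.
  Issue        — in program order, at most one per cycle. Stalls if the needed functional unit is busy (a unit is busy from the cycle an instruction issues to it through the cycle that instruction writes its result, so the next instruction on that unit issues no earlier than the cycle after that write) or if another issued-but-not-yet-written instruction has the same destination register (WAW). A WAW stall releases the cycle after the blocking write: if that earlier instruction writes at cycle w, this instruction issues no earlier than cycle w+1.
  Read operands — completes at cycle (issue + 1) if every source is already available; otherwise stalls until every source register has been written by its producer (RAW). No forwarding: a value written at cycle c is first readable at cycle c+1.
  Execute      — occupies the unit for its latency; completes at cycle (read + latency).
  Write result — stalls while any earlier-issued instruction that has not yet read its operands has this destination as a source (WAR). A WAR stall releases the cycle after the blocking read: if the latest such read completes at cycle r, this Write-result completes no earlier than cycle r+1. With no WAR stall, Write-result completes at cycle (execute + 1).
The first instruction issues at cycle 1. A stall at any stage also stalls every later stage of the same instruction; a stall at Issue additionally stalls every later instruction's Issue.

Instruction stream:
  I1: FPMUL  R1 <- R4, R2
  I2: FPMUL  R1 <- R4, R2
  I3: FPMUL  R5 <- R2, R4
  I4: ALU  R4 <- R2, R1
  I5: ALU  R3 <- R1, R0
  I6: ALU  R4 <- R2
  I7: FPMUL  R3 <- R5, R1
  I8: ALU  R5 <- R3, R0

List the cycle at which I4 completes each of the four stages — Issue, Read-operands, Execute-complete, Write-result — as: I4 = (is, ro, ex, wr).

[1] I1 issues→FPMUL
[2] I1 reads
[7] I1 exec-done
[8] I1 writes R1
[9] I2 issues→FPMUL
[10] I2 reads
[15] I2 exec-done
[16] I2 writes R1
[17] I3 issues→FPMUL
[18] I3 reads · I4 issues→ALU
[19] I4 reads
[20] I4 exec-done
[21] I4 writes R4
[22] I5 issues→ALU
[23] I3 exec-done · I5 reads
[24] I3 writes R5 · I5 exec-done
[25] I5 writes R3
[26] I6 issues→ALU
[27] I6 reads · I7 issues→FPMUL
[28] I6 exec-done · I7 reads
[29] I6 writes R4
[30] I8 issues→ALU
[33] I7 exec-done
[34] I7 writes R3
[35] I8 reads
[36] I8 exec-done
[37] I8 writes R5

I4 = (18, 19, 20, 21)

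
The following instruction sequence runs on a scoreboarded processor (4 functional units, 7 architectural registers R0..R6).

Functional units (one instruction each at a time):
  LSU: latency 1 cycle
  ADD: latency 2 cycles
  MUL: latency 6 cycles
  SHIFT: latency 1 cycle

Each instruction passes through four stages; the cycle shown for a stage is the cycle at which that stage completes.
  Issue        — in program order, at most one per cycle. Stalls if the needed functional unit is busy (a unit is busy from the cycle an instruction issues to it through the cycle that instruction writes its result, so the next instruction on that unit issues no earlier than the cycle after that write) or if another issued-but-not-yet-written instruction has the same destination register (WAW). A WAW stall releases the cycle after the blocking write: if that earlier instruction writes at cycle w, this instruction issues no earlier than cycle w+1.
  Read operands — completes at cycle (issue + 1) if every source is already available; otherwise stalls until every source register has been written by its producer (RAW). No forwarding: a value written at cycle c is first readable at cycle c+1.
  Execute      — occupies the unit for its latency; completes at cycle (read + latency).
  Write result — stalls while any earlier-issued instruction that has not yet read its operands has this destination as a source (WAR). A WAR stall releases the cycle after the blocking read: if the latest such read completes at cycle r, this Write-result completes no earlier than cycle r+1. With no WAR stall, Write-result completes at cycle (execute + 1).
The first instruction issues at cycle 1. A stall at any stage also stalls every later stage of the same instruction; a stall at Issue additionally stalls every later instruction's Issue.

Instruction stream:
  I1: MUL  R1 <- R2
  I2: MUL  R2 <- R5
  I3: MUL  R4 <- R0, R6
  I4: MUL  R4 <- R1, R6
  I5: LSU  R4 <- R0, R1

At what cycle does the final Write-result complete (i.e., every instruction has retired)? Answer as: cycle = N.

I1  is:1  ro:2  ex:8  wr:9
I2  is:10  ro:11  ex:17  wr:18  — struct: MUL busy until I1 writes@9
I3  is:19  ro:20  ex:26  wr:27  — struct: MUL busy until I2 writes@18
I4  is:28  ro:29  ex:35  wr:36  — struct: MUL busy until I3 writes@27
I5  is:37  ro:38  ex:39  wr:40  — WAW R4: wait I4 write@36

cycle = 40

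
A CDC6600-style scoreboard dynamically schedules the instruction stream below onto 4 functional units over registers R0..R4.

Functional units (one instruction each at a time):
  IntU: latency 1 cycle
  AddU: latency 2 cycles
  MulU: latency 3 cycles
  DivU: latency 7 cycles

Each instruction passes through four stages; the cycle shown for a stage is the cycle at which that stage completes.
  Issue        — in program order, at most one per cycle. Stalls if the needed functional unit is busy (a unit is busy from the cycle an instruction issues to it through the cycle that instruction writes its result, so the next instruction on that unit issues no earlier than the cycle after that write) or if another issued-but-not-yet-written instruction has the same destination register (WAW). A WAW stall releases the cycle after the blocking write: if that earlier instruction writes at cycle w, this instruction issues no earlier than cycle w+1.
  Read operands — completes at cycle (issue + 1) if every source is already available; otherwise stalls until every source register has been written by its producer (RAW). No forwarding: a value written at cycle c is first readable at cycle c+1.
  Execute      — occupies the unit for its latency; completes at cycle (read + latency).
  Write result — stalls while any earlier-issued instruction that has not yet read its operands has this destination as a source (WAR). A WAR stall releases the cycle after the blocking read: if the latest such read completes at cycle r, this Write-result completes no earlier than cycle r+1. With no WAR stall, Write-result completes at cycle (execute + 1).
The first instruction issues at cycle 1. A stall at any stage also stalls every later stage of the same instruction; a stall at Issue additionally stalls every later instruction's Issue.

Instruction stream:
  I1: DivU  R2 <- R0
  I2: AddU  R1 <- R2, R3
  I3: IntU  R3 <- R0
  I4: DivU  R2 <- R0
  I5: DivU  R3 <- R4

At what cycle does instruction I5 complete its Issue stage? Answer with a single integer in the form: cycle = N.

cycle = 21

[I1] 1/2/9/10
[I2] 2/11/13/14  (RAW R2: wait I1 write@10)
[I3] 3/4/5/12  (WAR R3: wait I2 read@11)
[I4] 11/12/19/20  (struct: DivU busy until I1 writes@10)
[I5] 21/22/29/30  (struct: DivU busy until I4 writes@20)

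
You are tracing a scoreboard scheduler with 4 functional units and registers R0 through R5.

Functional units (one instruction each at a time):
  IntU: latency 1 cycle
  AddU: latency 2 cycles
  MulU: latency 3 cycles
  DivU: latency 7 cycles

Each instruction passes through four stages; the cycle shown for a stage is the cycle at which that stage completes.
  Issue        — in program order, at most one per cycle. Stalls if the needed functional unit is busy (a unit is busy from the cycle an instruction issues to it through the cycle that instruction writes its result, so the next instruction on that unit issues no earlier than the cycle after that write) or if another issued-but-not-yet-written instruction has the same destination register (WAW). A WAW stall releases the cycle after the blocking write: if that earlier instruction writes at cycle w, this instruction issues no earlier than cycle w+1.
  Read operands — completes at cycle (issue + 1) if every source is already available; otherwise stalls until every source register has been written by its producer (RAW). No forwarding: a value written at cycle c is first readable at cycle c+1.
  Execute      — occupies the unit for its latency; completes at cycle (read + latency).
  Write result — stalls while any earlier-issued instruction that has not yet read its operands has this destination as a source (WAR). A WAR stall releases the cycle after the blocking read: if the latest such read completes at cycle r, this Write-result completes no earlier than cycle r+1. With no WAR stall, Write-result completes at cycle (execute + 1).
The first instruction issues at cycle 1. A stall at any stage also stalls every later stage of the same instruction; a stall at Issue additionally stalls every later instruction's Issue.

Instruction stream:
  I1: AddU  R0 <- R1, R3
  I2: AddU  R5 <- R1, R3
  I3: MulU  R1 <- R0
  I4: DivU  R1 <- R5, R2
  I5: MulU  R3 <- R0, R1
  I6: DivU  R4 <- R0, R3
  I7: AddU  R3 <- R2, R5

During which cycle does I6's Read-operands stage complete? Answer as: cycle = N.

cycle = 28

I1 -> (1, 2, 4, 5)
I2 -> (6, 7, 9, 10)  // struct: AddU busy until I1 writes@5
I3 -> (7, 8, 11, 12)
I4 -> (13, 14, 21, 22)  // WAW R1: wait I3 write@12
I5 -> (14, 23, 26, 27)  // RAW R1: wait I4 write@22
I6 -> (23, 28, 35, 36)  // struct: DivU busy until I4 writes@22, RAW R3: wait I5 write@27
I7 -> (28, 29, 31, 32)  // WAW R3: wait I5 write@27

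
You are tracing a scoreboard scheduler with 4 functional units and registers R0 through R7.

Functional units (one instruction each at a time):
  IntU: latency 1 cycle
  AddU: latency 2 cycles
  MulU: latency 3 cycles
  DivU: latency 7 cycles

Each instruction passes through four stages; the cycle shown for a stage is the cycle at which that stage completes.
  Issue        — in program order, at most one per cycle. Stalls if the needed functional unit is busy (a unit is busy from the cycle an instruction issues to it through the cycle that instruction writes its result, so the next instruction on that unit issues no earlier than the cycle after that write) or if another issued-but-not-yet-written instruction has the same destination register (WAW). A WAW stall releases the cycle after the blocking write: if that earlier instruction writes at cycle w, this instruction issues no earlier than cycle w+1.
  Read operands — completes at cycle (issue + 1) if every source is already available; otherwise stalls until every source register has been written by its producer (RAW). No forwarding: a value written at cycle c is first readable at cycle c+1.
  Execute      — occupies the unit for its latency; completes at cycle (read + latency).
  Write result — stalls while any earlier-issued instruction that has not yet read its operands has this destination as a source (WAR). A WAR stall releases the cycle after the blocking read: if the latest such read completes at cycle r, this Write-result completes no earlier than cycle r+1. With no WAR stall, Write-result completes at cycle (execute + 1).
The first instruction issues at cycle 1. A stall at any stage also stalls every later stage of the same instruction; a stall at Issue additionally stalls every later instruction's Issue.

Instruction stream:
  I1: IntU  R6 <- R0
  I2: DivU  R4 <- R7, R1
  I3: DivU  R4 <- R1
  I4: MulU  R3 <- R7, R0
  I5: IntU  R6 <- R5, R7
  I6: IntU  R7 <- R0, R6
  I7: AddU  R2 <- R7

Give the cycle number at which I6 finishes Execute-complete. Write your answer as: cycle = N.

cycle = 20

  I1 | 1 | 2 | 3 | 4
  I2 | 2 | 3 | 10 | 11
  I3 | 12 | 13 | 20 | 21   struct: DivU busy until I2 writes@11
  I4 | 13 | 14 | 17 | 18
  I5 | 14 | 15 | 16 | 17
  I6 | 18 | 19 | 20 | 21   struct: IntU busy until I5 writes@17
  I7 | 19 | 22 | 24 | 25   RAW R7: wait I6 write@21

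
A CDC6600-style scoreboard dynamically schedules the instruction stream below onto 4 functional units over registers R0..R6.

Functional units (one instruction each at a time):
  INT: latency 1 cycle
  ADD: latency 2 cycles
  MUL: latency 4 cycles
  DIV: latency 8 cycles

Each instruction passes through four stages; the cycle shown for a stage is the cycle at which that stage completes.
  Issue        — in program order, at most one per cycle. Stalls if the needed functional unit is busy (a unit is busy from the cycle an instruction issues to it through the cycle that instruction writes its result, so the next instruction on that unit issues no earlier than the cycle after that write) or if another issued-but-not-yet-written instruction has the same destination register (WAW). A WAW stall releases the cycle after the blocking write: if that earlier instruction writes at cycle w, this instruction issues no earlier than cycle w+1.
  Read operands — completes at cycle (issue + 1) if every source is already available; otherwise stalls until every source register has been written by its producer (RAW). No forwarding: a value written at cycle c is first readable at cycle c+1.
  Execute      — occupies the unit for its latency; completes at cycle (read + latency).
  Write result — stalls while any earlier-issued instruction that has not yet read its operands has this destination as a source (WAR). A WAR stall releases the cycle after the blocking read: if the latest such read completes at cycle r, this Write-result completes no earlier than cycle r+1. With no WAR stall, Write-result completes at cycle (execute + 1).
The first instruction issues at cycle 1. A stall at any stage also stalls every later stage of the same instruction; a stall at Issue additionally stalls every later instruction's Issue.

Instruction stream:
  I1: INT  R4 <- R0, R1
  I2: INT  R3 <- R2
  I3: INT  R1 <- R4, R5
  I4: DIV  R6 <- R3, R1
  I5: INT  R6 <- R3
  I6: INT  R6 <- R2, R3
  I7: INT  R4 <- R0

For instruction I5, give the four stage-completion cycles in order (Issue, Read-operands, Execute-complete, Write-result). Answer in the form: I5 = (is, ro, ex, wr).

I5 = (23, 24, 25, 26)

I1: IS=1 RO=2 EX=3 WR=4
I2: IS=5 RO=6 EX=7 WR=8  [struct: INT busy until I1 writes@4]
I3: IS=9 RO=10 EX=11 WR=12  [struct: INT busy until I2 writes@8]
I4: IS=10 RO=13 EX=21 WR=22  [RAW R1: wait I3 write@12]
I5: IS=23 RO=24 EX=25 WR=26  [WAW R6: wait I4 write@22]
I6: IS=27 RO=28 EX=29 WR=30  [struct: INT busy until I5 writes@26]
I7: IS=31 RO=32 EX=33 WR=34  [struct: INT busy until I6 writes@30]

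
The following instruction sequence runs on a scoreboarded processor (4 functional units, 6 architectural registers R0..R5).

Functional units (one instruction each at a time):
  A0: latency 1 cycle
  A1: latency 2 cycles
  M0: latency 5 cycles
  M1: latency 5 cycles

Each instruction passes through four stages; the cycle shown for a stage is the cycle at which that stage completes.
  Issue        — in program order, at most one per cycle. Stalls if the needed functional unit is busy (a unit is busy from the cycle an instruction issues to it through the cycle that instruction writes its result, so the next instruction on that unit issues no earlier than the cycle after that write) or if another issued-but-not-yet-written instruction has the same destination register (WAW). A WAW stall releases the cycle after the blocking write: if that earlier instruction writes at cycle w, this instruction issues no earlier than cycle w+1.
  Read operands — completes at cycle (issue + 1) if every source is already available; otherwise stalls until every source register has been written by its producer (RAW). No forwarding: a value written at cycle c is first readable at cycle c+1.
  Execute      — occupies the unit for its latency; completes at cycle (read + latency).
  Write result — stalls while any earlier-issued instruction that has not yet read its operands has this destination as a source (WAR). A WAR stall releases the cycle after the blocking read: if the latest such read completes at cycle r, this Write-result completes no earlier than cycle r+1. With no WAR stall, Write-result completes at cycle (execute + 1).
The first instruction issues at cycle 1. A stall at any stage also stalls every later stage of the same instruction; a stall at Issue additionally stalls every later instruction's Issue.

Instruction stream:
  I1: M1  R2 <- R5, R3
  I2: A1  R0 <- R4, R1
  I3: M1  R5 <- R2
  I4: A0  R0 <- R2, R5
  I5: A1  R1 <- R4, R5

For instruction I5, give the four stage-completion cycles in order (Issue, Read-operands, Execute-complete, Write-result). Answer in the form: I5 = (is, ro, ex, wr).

I5 = (11, 17, 19, 20)

[1] I1→M1
[2] I1 RO, I2→A1
[3] I2 RO
[5] I2 EX
[6] I2 WR R0
[7] I1 EX
[8] I1 WR R2
[9] I3→M1
[10] I3 RO, I4→A0
[11] I5→A1
[15] I3 EX
[16] I3 WR R5
[17] I4 RO, I5 RO
[18] I4 EX
[19] I4 WR R0, I5 EX
[20] I5 WR R1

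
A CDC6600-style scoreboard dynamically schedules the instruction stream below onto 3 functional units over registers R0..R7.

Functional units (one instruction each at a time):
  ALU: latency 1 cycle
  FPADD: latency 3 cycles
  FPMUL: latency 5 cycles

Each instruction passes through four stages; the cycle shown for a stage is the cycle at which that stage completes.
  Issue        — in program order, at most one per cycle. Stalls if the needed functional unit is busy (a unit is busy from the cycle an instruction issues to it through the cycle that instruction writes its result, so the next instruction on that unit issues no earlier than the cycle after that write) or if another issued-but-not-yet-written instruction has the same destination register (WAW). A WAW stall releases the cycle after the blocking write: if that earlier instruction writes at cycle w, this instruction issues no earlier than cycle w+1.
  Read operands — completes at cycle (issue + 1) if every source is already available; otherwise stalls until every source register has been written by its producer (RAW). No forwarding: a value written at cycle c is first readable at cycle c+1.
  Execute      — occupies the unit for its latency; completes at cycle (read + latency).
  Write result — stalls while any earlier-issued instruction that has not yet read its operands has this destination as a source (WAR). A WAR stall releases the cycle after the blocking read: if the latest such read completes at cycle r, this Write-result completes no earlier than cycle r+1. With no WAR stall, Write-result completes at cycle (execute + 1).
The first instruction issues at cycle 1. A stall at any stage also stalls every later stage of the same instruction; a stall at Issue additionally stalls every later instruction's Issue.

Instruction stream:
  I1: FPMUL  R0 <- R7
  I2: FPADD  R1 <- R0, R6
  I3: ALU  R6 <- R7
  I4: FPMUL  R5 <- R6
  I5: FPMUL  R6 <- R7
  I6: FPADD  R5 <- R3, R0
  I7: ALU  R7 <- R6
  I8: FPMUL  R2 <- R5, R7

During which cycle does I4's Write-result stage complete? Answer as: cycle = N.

cycle = 17

1) issue 1, read 2, done 7, write 8
2) issue 2, read 9, done 12, write 13  <RAW R0: wait I1 write@8>
3) issue 3, read 4, done 5, write 10  <WAR R6: wait I2 read@9>
4) issue 9, read 11, done 16, write 17  <struct: FPMUL busy until I1 writes@8 / RAW R6: wait I3 write@10>
5) issue 18, read 19, done 24, write 25  <struct: FPMUL busy until I4 writes@17>
6) issue 19, read 20, done 23, write 24
7) issue 20, read 26, done 27, write 28  <RAW R6: wait I5 write@25>
8) issue 26, read 29, done 34, write 35  <struct: FPMUL busy until I5 writes@25 / RAW R7: wait I7 write@28>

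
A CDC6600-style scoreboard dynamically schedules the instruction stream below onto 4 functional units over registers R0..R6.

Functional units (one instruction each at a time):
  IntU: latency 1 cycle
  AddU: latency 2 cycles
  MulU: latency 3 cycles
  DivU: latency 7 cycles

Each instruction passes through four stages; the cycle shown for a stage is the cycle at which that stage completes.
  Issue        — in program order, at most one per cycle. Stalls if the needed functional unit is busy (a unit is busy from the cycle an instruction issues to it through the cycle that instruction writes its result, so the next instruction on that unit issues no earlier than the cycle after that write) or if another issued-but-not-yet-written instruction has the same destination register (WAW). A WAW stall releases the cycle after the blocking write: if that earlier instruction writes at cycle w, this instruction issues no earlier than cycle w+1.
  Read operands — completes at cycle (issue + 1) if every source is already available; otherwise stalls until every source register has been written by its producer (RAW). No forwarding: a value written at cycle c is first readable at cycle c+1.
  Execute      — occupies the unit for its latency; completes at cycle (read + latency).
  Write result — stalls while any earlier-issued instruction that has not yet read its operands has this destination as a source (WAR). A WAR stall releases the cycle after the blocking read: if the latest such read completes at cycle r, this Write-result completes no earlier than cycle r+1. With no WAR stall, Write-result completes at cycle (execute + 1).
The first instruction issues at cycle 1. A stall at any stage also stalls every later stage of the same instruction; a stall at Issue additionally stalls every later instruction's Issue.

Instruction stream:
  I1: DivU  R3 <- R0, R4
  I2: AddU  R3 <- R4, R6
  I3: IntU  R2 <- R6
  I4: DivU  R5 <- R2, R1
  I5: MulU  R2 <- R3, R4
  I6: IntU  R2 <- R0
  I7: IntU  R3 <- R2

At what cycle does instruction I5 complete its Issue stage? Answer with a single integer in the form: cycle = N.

c1: I1→DivU
c2: I1 RO
c9: I1 EX
c10: I1 WR R3
c11: I2→AddU
c12: I2 RO · I3→IntU
c13: I3 RO · I4→DivU
c14: I2 EX · I3 EX
c15: I2 WR R3 · I3 WR R2
c16: I4 RO · I5→MulU
c17: I5 RO
c20: I5 EX
c21: I5 WR R2
c22: I6→IntU
c23: I4 EX · I6 RO
c24: I4 WR R5 · I6 EX
c25: I6 WR R2
c26: I7→IntU
c27: I7 RO
c28: I7 EX
c29: I7 WR R3

cycle = 16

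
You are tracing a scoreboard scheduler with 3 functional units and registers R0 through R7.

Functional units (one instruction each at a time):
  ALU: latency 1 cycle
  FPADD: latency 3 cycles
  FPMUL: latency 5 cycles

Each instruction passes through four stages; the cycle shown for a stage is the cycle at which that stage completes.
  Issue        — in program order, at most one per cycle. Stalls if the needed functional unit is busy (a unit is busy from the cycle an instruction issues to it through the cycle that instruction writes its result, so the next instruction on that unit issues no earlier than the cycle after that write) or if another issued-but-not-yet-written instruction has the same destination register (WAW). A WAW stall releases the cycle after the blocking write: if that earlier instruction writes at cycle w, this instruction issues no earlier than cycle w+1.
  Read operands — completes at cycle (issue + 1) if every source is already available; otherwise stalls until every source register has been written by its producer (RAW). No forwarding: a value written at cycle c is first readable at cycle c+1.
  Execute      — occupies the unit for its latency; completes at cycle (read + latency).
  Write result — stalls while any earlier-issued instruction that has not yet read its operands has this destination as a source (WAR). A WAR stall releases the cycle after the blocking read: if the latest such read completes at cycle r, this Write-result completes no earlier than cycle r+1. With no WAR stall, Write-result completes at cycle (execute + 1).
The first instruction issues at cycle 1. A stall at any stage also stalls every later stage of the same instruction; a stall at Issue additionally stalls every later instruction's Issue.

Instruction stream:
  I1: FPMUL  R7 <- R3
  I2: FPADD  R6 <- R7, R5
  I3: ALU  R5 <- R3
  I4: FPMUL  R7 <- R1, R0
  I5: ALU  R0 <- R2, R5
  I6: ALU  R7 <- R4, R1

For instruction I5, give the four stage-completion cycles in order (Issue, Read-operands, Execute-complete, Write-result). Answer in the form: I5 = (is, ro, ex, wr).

I5 = (11, 12, 13, 14)

t=1  I1→FPMUL
t=2  I1 RO; I2→FPADD
t=3  I3→ALU
t=4  I3 RO
t=5  I3 EX
t=7  I1 EX
t=8  I1 WR R7
t=9  I2 RO; I4→FPMUL
t=10  I3 WR R5; I4 RO
t=11  I5→ALU
t=12  I2 EX; I5 RO
t=13  I2 WR R6; I5 EX
t=14  I5 WR R0
t=15  I4 EX
t=16  I4 WR R7
t=17  I6→ALU
t=18  I6 RO
t=19  I6 EX
t=20  I6 WR R7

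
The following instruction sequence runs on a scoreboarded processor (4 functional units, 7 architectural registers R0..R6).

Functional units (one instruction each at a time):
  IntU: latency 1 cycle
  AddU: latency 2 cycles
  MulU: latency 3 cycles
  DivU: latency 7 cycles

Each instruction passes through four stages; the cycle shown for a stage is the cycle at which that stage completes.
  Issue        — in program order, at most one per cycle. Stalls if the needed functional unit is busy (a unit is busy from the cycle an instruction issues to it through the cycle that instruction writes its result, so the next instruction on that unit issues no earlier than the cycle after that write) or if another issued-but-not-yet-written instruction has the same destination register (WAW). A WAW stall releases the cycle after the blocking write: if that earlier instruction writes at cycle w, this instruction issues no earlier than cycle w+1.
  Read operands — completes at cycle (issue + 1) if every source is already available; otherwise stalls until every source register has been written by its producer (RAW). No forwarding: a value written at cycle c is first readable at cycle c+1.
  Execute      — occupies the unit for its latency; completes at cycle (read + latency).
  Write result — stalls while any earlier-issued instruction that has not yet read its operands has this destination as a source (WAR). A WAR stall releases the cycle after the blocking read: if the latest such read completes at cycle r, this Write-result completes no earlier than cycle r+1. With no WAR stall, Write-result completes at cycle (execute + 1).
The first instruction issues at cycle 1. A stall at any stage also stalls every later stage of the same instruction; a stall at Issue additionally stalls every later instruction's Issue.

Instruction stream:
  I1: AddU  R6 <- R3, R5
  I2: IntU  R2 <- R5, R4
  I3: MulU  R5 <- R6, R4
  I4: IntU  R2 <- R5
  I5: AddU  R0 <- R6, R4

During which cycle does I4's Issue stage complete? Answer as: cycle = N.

cycle = 6

[1] I1→AddU
[2] I1 RO | I2→IntU
[3] I2 RO | I3→MulU
[4] I1 EX | I2 EX
[5] I1 WR R6 | I2 WR R2
[6] I3 RO | I4→IntU
[7] I5→AddU
[8] I5 RO
[9] I3 EX
[10] I3 WR R5 | I5 EX
[11] I4 RO | I5 WR R0
[12] I4 EX
[13] I4 WR R2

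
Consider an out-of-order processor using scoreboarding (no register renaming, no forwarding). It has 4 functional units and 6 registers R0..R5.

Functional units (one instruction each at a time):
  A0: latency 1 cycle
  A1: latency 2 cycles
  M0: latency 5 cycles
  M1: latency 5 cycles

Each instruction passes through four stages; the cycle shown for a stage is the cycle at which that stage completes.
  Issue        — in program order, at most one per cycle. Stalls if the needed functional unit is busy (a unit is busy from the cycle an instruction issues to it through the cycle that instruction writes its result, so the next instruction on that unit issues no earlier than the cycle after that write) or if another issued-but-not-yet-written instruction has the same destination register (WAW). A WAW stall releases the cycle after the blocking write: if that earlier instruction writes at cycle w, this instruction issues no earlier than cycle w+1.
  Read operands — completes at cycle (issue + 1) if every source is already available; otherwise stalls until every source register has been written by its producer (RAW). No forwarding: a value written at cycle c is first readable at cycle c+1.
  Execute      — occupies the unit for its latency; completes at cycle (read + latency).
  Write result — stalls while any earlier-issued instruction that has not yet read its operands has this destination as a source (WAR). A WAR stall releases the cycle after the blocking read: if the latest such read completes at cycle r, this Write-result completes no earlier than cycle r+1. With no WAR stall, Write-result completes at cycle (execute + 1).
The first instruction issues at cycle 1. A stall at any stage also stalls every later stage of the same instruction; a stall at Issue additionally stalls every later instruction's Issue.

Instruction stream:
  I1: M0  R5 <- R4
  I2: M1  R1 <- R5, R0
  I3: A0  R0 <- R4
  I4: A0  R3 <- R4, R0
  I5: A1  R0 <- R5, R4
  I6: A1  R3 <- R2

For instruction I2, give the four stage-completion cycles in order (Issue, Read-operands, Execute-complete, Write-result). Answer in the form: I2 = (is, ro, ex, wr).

I1  is:1  ro:2  ex:7  wr:8
I2  is:2  ro:9  ex:14  wr:15  — RAW R5: wait I1 write@8
I3  is:3  ro:4  ex:5  wr:10  — WAR R0: wait I2 read@9
I4  is:11  ro:12  ex:13  wr:14  — struct: A0 busy until I3 writes@10
I5  is:12  ro:13  ex:15  wr:16
I6  is:17  ro:18  ex:20  wr:21  — struct: A1 busy until I5 writes@16

I2 = (2, 9, 14, 15)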